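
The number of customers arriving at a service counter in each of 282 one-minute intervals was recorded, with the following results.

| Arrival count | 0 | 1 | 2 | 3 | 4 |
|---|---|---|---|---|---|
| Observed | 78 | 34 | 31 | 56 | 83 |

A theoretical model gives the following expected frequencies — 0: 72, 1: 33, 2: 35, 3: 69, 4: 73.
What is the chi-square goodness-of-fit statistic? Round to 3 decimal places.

4.807

χ² = (78−72)²/72 + (34−33)²/33 + (31−35)²/35 + (56−69)²/69 + (83−73)²/73
   = 0.5000 + 0.0303 + 0.4571 + 2.4493 + 1.3699
Sum = 4.807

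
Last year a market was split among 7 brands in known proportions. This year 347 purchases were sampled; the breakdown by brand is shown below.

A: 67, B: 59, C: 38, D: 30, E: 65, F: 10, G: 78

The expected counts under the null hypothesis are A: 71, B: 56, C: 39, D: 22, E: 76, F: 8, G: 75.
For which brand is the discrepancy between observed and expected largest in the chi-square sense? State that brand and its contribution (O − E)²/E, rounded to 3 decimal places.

χ² = (67−71)²/71 + (59−56)²/56 + (38−39)²/39 + (30−22)²/22 + (65−76)²/76 + (10−8)²/8 + (78−75)²/75
   = 0.2254 + 0.1607 + 0.0256 + 2.9091 + 1.5921 + 0.5000 + 0.1200
The largest term is for D: 2.909.

D, 2.909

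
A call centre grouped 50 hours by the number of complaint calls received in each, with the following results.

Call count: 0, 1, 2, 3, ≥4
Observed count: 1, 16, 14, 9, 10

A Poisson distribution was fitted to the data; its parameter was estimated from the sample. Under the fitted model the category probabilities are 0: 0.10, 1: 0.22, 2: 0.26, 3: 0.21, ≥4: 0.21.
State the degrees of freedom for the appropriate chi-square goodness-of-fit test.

3

There are k = 5 categories and 1 parameter estimated from the data, so df = 5 − 1 − 1 = 3.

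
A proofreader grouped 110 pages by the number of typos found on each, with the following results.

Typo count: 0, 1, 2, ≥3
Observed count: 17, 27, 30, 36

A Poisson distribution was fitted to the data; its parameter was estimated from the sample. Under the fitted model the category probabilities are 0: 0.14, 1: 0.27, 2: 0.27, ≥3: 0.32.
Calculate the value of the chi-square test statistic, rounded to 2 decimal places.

Expected counts E_i = n·p_i: 110×0.14 = 15.4, 110×0.27 = 29.7, 110×0.27 = 29.7, 110×0.32 = 35.2.
cat         O        E   (O−E)²/E
0          17     15.4      0.166
1          27     29.7      0.245
2          30     29.7      0.003
≥3         36     35.2      0.018
Sum = 0.43

0.43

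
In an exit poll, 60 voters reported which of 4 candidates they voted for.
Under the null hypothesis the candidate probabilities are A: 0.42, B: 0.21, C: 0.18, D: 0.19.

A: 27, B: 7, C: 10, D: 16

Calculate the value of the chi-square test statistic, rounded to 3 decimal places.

4.533

Expected counts E_i = n·p_i: 60×0.42 = 25.2, 60×0.21 = 12.6, 60×0.18 = 10.8, 60×0.19 = 11.4.
χ² = (27−25.2)²/25.2 + (7−12.6)²/12.6 + (10−10.8)²/10.8 + (16−11.4)²/11.4
   = 0.1286 + 2.4889 + 0.0593 + 1.8561
Sum = 4.533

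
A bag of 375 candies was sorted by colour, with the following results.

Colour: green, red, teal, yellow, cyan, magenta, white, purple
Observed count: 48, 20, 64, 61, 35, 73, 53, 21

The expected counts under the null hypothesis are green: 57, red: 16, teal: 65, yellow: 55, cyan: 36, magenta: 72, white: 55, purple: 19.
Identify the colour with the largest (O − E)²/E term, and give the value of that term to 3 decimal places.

green: (48 − 57)²/57 = 81/57 = 1.4211
red: (20 − 16)²/16 = 16/16 = 1.0000
teal: (64 − 65)²/65 = 1/65 = 0.0154
yellow: (61 − 55)²/55 = 36/55 = 0.6545
cyan: (35 − 36)²/36 = 1/36 = 0.0278
magenta: (73 − 72)²/72 = 1/72 = 0.0139
white: (53 − 55)²/55 = 4/55 = 0.0727
purple: (21 − 19)²/19 = 4/19 = 0.2105
The largest term is for green: 1.421.

green, 1.421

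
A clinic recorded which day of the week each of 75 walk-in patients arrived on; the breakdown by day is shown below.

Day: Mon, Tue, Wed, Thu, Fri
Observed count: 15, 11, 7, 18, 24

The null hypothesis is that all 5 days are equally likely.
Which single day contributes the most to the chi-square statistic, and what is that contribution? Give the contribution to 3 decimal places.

Fri, 5.400

Under H₀ each category has probability 1/5, so each expected count is 75/5 = 15.
cat         O        E   (O−E)²/E
Mon        15       15     0.0000
Tue        11       15     1.0667
Wed         7       15     4.2667
Thu        18       15     0.6000
Fri        24       15     5.4000
The largest term is for Fri: 5.400.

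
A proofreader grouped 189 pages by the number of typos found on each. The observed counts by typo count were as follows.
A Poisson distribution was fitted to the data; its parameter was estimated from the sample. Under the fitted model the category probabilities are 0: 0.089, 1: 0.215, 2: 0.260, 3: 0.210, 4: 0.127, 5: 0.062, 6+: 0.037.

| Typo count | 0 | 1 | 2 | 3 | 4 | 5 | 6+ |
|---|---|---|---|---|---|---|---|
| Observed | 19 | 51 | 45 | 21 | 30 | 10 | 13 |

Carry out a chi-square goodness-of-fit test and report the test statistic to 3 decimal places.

18.986

Expected counts E_i = n·p_i: 189×0.089 = 16.821, 189×0.215 = 40.635, 189×0.260 = 49.14, 189×0.210 = 39.69, 189×0.127 = 24.003, 189×0.062 = 11.718, 189×0.037 = 6.993.
cat         O        E   (O−E)²/E
0          19   16.821     0.2823
1          51   40.635     2.6439
2          45    49.14     0.3488
3          21    39.69     8.8011
4          30   24.003     1.4983
5          10   11.718     0.2519
6+         13    6.993     5.1600
Sum = 18.986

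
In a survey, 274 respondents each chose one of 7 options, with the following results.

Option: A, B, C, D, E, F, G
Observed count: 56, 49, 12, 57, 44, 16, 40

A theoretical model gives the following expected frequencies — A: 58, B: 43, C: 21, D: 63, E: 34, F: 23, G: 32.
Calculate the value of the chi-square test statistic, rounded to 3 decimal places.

χ² = (56−58)²/58 + (49−43)²/43 + (12−21)²/21 + (57−63)²/63 + (44−34)²/34 + (16−23)²/23 + (40−32)²/32
   = 0.0690 + 0.8372 + 3.8571 + 0.5714 + 2.9412 + 2.1304 + 2.0000
Sum = 12.406

12.406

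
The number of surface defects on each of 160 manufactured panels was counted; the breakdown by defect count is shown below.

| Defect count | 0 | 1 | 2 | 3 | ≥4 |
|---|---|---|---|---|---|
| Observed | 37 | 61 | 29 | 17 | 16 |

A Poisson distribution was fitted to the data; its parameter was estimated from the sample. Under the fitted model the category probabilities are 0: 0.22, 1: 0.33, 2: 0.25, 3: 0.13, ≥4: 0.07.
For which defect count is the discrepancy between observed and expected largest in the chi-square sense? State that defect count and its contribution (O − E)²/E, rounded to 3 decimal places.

2, 3.025

Expected counts E_i = n·p_i: 160×0.22 = 35.2, 160×0.33 = 52.8, 160×0.25 = 40, 160×0.13 = 20.8, 160×0.07 = 11.2.
cat         O        E   (O−E)²/E
0          37     35.2     0.0920
1          61     52.8     1.2735
2          29       40     3.0250
3          17     20.8     0.6942
≥4         16     11.2     2.0571
The largest term is for 2: 3.025.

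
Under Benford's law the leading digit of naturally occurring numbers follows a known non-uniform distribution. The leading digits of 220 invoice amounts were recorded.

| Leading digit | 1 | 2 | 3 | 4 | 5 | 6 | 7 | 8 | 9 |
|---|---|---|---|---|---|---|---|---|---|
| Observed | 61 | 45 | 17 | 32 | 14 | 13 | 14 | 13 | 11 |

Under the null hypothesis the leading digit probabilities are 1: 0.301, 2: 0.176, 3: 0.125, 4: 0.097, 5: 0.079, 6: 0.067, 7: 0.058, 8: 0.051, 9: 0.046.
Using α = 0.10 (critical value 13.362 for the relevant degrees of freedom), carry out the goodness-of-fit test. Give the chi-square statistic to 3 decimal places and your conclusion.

Expected counts E_i = n·p_i: 220×0.301 = 66.22, 220×0.176 = 38.72, 220×0.125 = 27.5, 220×0.097 = 21.34, 220×0.079 = 17.38, 220×0.067 = 14.74, 220×0.058 = 12.76, 220×0.051 = 11.22, 220×0.046 = 10.12.
cat         O        E   (O−E)²/E
1          61    66.22     0.4115
2          45    38.72     1.0186
3          17     27.5     4.0091
4          32    21.34     5.3250
5          14    17.38     0.6573
6          13    14.74     0.2054
7          14    12.76     0.1205
8          13    11.22     0.2824
9          11    10.12     0.0765
Sum = 12.106
df = 8. Since 12.106 < 13.362, we do not reject H₀.

12.106; do not reject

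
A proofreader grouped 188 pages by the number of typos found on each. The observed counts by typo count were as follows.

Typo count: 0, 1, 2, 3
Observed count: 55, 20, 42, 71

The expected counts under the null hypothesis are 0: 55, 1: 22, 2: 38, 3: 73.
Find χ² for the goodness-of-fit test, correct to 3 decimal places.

0.658

0: (55 − 55)²/55 = 0/55 = 0.0000
1: (20 − 22)²/22 = 4/22 = 0.1818
2: (42 − 38)²/38 = 16/38 = 0.4211
3: (71 − 73)²/73 = 4/73 = 0.0548
Sum = 0.658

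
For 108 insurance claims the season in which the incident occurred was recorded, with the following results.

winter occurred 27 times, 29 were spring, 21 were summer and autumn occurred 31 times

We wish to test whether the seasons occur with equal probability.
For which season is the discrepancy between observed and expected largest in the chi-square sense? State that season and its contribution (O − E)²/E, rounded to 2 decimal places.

summer, 1.33

Expected count for each of the 4 categories: 108/4 = 27.
χ² = (27−27)²/27 + (29−27)²/27 + (21−27)²/27 + (31−27)²/27
   = 0.000 + 0.148 + 1.333 + 0.593
The largest term is for summer: 1.33.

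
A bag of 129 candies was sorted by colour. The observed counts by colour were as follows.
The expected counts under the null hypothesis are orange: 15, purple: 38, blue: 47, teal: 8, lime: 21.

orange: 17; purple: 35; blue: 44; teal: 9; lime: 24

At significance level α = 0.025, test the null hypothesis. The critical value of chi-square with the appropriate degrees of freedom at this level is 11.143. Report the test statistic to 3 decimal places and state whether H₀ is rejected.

χ² = (17−15)²/15 + (35−38)²/38 + (44−47)²/47 + (9−8)²/8 + (24−21)²/21
   = 0.2667 + 0.2368 + 0.1915 + 0.1250 + 0.4286
Sum = 1.249
df = 4. Since 1.249 < 11.143, we do not reject H₀.

1.249; do not reject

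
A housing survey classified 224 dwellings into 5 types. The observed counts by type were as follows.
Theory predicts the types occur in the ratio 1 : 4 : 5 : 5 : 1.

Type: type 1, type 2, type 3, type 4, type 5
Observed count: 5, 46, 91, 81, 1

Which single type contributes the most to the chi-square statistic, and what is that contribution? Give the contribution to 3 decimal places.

type 5, 12.071

Ratio total = 16. Expected counts: 224×1/16 = 14, 224×4/16 = 56, 224×5/16 = 70, 224×5/16 = 70, 224×1/16 = 14.
χ² = (5−14)²/14 + (46−56)²/56 + (91−70)²/70 + (81−70)²/70 + (1−14)²/14
   = 5.7857 + 1.7857 + 6.3000 + 1.7286 + 12.0714
The largest term is for type 5: 12.071.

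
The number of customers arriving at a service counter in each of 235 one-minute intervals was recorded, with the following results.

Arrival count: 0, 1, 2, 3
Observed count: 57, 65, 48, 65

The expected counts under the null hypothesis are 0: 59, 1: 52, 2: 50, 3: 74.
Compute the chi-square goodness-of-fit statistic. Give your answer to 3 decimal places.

4.492

χ² = (57−59)²/59 + (65−52)²/52 + (48−50)²/50 + (65−74)²/74
   = 0.0678 + 3.2500 + 0.0800 + 1.0946
Sum = 4.492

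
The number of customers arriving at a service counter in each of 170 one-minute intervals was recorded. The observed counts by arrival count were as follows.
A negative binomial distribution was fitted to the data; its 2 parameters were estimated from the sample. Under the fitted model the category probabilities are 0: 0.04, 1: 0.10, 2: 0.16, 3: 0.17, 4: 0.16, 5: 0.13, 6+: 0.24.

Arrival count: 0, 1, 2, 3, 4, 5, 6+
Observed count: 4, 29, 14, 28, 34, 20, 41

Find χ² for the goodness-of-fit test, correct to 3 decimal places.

Expected counts E_i = n·p_i: 170×0.04 = 6.8, 170×0.10 = 17, 170×0.16 = 27.2, 170×0.17 = 28.9, 170×0.16 = 27.2, 170×0.13 = 22.1, 170×0.24 = 40.8.
χ² = (4−6.8)²/6.8 + (29−17)²/17 + (14−27.2)²/27.2 + (28−28.9)²/28.9 + (34−27.2)²/27.2 + (20−22.1)²/22.1 + (41−40.8)²/40.8
   = 1.1529 + 8.4706 + 6.4059 + 0.0280 + 1.7000 + 0.1995 + 0.0010
Sum = 17.958

17.958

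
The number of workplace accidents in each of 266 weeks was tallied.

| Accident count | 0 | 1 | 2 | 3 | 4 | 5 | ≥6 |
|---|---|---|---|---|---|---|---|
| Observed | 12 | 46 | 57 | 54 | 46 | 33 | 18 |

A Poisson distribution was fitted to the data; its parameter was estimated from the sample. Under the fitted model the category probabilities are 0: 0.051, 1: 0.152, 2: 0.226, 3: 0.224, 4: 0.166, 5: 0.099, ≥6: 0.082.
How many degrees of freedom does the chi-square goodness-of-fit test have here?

There are k = 7 categories and 1 parameter estimated from the data, so df = 7 − 1 − 1 = 5.

5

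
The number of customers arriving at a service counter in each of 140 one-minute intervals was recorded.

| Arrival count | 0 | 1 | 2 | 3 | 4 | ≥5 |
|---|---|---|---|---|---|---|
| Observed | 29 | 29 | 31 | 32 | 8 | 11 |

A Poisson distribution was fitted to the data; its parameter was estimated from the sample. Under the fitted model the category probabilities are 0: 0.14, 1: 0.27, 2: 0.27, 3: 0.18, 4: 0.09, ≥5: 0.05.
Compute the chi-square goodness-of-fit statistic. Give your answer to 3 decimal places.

13.580

Expected counts E_i = n·p_i: 140×0.14 = 19.6, 140×0.27 = 37.8, 140×0.27 = 37.8, 140×0.18 = 25.2, 140×0.09 = 12.6, 140×0.05 = 7.
0: (29 − 19.6)²/19.6 = 88.36/19.6 = 4.5082
1: (29 − 37.8)²/37.8 = 77.44/37.8 = 2.0487
2: (31 − 37.8)²/37.8 = 46.24/37.8 = 1.2233
3: (32 − 25.2)²/25.2 = 46.24/25.2 = 1.8349
4: (8 − 12.6)²/12.6 = 21.16/12.6 = 1.6794
≥5: (11 − 7)²/7 = 16/7 = 2.2857
Sum = 13.580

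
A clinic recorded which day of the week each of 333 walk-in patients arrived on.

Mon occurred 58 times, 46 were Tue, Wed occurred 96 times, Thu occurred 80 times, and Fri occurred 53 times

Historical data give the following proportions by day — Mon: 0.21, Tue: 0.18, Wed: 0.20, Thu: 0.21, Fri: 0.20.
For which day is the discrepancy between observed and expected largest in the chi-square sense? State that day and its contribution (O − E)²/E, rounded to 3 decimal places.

Wed, 12.978

Expected counts E_i = n·p_i: 333×0.21 = 69.93, 333×0.18 = 59.94, 333×0.20 = 66.6, 333×0.21 = 69.93, 333×0.20 = 66.6.
χ² = (58−69.93)²/69.93 + (46−59.94)²/59.94 + (96−66.6)²/66.6 + (80−69.93)²/69.93 + (53−66.6)²/66.6
   = 2.0352 + 3.2420 + 12.9784 + 1.4501 + 2.7772
The largest term is for Wed: 12.978.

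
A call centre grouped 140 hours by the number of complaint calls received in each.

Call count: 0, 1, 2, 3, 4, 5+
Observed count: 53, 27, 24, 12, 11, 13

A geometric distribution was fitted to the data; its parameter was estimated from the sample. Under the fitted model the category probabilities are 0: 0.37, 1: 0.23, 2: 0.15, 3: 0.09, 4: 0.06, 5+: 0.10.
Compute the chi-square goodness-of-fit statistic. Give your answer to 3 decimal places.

Expected counts E_i = n·p_i: 140×0.37 = 51.8, 140×0.23 = 32.2, 140×0.15 = 21, 140×0.09 = 12.6, 140×0.06 = 8.4, 140×0.10 = 14.
χ² = (53−51.8)²/51.8 + (27−32.2)²/32.2 + (24−21)²/21 + (12−12.6)²/12.6 + (11−8.4)²/8.4 + (13−14)²/14
   = 0.0278 + 0.8398 + 0.4286 + 0.0286 + 0.8048 + 0.0714
Sum = 2.201

2.201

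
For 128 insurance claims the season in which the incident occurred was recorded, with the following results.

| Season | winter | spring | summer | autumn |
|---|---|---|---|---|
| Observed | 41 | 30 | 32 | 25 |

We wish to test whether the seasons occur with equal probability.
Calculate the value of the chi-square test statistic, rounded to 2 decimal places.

4.19

Expected count for each of the 4 categories: 128/4 = 32.
cat         O        E   (O−E)²/E
winter     41       32      2.531
spring     30       32      0.125
summer     32       32      0.000
autumn     25       32      1.531
Sum = 4.19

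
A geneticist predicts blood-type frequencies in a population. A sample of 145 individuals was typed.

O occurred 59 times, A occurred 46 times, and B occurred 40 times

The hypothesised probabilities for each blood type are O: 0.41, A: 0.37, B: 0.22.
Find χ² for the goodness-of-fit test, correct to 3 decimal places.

Expected counts E_i = n·p_i: 145×0.41 = 59.45, 145×0.37 = 53.65, 145×0.22 = 31.9.
cat         O        E   (O−E)²/E
O          59    59.45     0.0034
A          46    53.65     1.0908
B          40     31.9     2.0567
Sum = 3.151

3.151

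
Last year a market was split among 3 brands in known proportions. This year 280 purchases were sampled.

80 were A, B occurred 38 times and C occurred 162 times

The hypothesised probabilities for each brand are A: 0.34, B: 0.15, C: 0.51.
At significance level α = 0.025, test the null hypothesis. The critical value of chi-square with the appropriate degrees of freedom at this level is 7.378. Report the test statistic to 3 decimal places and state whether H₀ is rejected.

Expected counts E_i = n·p_i: 280×0.34 = 95.2, 280×0.15 = 42, 280×0.51 = 142.8.
χ² = (80−95.2)²/95.2 + (38−42)²/42 + (162−142.8)²/142.8
   = 2.4269 + 0.3810 + 2.5815
Sum = 5.389
df = 2. Since 5.389 < 7.378, we do not reject H₀.

5.389; do not reject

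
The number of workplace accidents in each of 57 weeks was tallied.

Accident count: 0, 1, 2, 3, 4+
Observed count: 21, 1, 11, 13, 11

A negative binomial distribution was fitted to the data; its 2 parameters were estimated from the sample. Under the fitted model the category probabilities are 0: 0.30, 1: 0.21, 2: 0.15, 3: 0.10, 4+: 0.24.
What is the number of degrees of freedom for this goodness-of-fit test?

There are k = 5 categories and 2 parameters estimated from the data, so df = 5 − 1 − 2 = 2.

2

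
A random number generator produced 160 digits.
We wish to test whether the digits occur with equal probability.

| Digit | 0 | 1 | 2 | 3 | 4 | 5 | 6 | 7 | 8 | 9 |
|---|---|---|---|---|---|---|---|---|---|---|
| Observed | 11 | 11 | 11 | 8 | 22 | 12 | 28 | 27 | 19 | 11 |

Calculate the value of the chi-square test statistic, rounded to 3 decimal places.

30.625

Under H₀ each category has probability 1/10, so each expected count is 160/10 = 16.
0: (11 − 16)²/16 = 25/16 = 1.5625
1: (11 − 16)²/16 = 25/16 = 1.5625
2: (11 − 16)²/16 = 25/16 = 1.5625
3: (8 − 16)²/16 = 64/16 = 4.0000
4: (22 − 16)²/16 = 36/16 = 2.2500
5: (12 − 16)²/16 = 16/16 = 1.0000
6: (28 − 16)²/16 = 144/16 = 9.0000
7: (27 − 16)²/16 = 121/16 = 7.5625
8: (19 − 16)²/16 = 9/16 = 0.5625
9: (11 − 16)²/16 = 25/16 = 1.5625
Sum = 30.625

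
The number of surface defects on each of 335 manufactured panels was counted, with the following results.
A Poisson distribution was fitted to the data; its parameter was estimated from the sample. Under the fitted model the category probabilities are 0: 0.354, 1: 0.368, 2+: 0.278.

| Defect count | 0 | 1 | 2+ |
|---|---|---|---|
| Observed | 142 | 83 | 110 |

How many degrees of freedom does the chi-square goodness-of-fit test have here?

There are k = 3 categories and 1 parameter estimated from the data, so df = 3 − 1 − 1 = 1.

1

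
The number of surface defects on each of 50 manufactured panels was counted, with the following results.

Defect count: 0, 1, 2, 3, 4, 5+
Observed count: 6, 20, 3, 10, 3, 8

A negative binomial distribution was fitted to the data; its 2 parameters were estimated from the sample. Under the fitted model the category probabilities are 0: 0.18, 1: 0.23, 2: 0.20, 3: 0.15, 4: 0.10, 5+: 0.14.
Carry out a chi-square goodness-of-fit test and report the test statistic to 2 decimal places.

13.96

Expected counts E_i = n·p_i: 50×0.18 = 9, 50×0.23 = 11.5, 50×0.20 = 10, 50×0.15 = 7.5, 50×0.10 = 5, 50×0.14 = 7.
0: (6 − 9)²/9 = 9/9 = 1.000
1: (20 − 11.5)²/11.5 = 72.25/11.5 = 6.283
2: (3 − 10)²/10 = 49/10 = 4.900
3: (10 − 7.5)²/7.5 = 6.25/7.5 = 0.833
4: (3 − 5)²/5 = 4/5 = 0.800
5+: (8 − 7)²/7 = 1/7 = 0.143
Sum = 13.96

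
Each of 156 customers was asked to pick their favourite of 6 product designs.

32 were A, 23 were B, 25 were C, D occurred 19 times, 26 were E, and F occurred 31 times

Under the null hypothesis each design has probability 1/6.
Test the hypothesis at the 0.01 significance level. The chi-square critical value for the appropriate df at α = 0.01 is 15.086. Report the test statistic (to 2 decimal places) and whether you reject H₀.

4.62; do not reject

Expected count for each of the 6 categories: 156/6 = 26.
χ² = (32−26)²/26 + (23−26)²/26 + (25−26)²/26 + (19−26)²/26 + (26−26)²/26 + (31−26)²/26
   = 1.385 + 0.346 + 0.038 + 1.885 + 0.000 + 0.962
Sum = 4.62
df = 5. Since 4.62 < 15.086, we do not reject H₀.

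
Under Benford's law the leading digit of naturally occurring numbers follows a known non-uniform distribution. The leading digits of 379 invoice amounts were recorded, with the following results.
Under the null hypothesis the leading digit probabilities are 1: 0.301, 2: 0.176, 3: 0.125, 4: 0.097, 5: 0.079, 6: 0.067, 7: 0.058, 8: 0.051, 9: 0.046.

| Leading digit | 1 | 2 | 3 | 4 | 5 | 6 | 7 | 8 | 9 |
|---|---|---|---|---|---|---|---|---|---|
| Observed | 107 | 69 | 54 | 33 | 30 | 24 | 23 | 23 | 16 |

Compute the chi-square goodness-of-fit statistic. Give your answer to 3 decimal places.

Expected counts E_i = n·p_i: 379×0.301 = 114.079, 379×0.176 = 66.704, 379×0.125 = 47.375, 379×0.097 = 36.763, 379×0.079 = 29.941, 379×0.067 = 25.393, 379×0.058 = 21.982, 379×0.051 = 19.329, 379×0.046 = 17.434.
χ² = (107−114.079)²/114.079 + (69−66.704)²/66.704 + (54−47.375)²/47.375 + (33−36.763)²/36.763 + (30−29.941)²/29.941 + (24−25.393)²/25.393 + (23−21.982)²/21.982 + (23−19.329)²/19.329 + (16−17.434)²/17.434
   = 0.4393 + 0.0790 + 0.9265 + 0.3852 + 0.0001 + 0.0764 + 0.0471 + 0.6972 + 0.1180
Sum = 2.769

2.769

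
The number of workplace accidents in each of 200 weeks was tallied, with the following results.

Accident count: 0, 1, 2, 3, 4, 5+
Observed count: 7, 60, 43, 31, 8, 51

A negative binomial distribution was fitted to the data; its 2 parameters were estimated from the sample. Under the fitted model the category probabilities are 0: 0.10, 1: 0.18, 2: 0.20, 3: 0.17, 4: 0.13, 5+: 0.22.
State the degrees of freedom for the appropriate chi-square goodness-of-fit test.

3

There are k = 6 categories and 2 parameters estimated from the data, so df = 6 − 1 − 2 = 3.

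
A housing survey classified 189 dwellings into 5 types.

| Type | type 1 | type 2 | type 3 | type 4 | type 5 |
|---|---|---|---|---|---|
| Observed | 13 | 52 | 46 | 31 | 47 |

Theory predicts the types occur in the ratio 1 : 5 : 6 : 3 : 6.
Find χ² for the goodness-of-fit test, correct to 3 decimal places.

Ratio total = 21. Expected counts: 189×1/21 = 9, 189×5/21 = 45, 189×6/21 = 54, 189×3/21 = 27, 189×6/21 = 54.
χ² = (13−9)²/9 + (52−45)²/45 + (46−54)²/54 + (31−27)²/27 + (47−54)²/54
   = 1.7778 + 1.0889 + 1.1852 + 0.5926 + 0.9074
Sum = 5.552

5.552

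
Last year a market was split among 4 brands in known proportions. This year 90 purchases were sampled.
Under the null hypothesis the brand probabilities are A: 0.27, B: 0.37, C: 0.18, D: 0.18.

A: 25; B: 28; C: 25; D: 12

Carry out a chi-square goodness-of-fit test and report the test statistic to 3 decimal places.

Expected counts E_i = n·p_i: 90×0.27 = 24.3, 90×0.37 = 33.3, 90×0.18 = 16.2, 90×0.18 = 16.2.
A: (25 − 24.3)²/24.3 = 0.49/24.3 = 0.0202
B: (28 − 33.3)²/33.3 = 28.09/33.3 = 0.8435
C: (25 − 16.2)²/16.2 = 77.44/16.2 = 4.7802
D: (12 − 16.2)²/16.2 = 17.64/16.2 = 1.0889
Sum = 6.733

6.733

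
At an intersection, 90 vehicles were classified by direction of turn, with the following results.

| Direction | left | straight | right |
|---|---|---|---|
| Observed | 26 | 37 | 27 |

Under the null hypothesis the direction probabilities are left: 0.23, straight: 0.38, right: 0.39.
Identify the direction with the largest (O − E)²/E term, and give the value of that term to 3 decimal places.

right, 1.869

Expected counts E_i = n·p_i: 90×0.23 = 20.7, 90×0.38 = 34.2, 90×0.39 = 35.1.
left: (26 − 20.7)²/20.7 = 28.09/20.7 = 1.3570
straight: (37 − 34.2)²/34.2 = 7.84/34.2 = 0.2292
right: (27 − 35.1)²/35.1 = 65.61/35.1 = 1.8692
The largest term is for right: 1.869.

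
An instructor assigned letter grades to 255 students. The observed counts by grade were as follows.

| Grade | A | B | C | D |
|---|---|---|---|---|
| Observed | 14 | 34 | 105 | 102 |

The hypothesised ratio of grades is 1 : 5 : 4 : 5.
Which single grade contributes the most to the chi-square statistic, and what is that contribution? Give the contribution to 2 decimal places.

Ratio total = 15. Expected counts: 255×1/15 = 17, 255×5/15 = 85, 255×4/15 = 68, 255×5/15 = 85.
A: (14 − 17)²/17 = 9/17 = 0.529
B: (34 − 85)²/85 = 2601/85 = 30.600
C: (105 − 68)²/68 = 1369/68 = 20.132
D: (102 − 85)²/85 = 289/85 = 3.400
The largest term is for B: 30.60.

B, 30.60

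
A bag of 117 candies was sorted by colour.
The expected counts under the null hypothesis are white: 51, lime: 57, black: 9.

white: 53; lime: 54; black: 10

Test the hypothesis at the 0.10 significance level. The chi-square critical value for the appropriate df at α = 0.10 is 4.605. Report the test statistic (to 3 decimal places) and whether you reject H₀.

0.347; do not reject

χ² = (53−51)²/51 + (54−57)²/57 + (10−9)²/9
   = 0.0784 + 0.1579 + 0.1111
Sum = 0.347
df = 2. Since 0.347 < 4.605, we do not reject H₀.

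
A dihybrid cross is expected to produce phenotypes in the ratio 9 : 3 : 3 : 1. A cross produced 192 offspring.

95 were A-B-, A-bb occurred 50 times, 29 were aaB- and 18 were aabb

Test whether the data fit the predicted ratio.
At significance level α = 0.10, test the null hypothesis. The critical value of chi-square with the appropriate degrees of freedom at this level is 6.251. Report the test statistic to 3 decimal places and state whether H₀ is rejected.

Ratio total = 16. Expected counts: 192×9/16 = 108, 192×3/16 = 36, 192×3/16 = 36, 192×1/16 = 12.
A-B-: (95 − 108)²/108 = 169/108 = 1.5648
A-bb: (50 − 36)²/36 = 196/36 = 5.4444
aaB-: (29 − 36)²/36 = 49/36 = 1.3611
aabb: (18 − 12)²/12 = 36/12 = 3.0000
Sum = 11.370
df = 3. Since 11.370 > 6.251, we reject H₀.

11.370; reject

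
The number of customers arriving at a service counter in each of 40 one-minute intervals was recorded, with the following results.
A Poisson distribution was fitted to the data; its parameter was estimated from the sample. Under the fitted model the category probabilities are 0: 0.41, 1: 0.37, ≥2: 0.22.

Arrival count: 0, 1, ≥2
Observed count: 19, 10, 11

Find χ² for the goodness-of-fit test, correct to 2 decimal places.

2.52

Expected counts E_i = n·p_i: 40×0.41 = 16.4, 40×0.37 = 14.8, 40×0.22 = 8.8.
cat         O        E   (O−E)²/E
0          19     16.4      0.412
1          10     14.8      1.557
≥2         11      8.8      0.550
Sum = 2.52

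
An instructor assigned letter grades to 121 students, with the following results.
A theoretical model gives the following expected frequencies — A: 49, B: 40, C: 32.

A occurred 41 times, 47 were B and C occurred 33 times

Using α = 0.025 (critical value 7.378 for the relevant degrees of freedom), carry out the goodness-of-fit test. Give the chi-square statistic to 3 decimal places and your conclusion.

χ² = (41−49)²/49 + (47−40)²/40 + (33−32)²/32
   = 1.3061 + 1.2250 + 0.0313
Sum = 2.562
df = 2. Since 2.562 < 7.378, we do not reject H₀.

2.562; do not reject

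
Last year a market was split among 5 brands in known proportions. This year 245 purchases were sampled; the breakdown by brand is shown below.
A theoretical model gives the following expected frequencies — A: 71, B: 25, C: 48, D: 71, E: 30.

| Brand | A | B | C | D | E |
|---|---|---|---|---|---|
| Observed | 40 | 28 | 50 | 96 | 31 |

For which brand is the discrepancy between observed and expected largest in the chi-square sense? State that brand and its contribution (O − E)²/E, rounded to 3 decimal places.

A, 13.535

cat         O        E   (O−E)²/E
A          40       71    13.5352
B          28       25     0.3600
C          50       48     0.0833
D          96       71     8.8028
E          31       30     0.0333
The largest term is for A: 13.535.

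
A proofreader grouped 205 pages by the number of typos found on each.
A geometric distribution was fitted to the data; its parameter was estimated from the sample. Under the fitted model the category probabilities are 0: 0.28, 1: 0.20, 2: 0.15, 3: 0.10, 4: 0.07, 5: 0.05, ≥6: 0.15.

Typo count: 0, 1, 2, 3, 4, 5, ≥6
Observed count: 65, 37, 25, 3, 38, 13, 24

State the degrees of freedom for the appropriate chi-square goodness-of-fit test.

5

There are k = 7 categories and 1 parameter estimated from the data, so df = 7 − 1 − 1 = 5.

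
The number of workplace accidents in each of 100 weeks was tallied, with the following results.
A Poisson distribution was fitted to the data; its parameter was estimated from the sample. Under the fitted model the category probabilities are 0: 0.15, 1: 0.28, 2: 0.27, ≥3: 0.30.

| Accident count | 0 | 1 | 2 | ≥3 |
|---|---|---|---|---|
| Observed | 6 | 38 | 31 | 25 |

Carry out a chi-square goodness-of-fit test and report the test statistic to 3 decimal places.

10.397

Expected counts E_i = n·p_i: 100×0.15 = 15, 100×0.28 = 28, 100×0.27 = 27, 100×0.30 = 30.
0: (6 − 15)²/15 = 81/15 = 5.4000
1: (38 − 28)²/28 = 100/28 = 3.5714
2: (31 − 27)²/27 = 16/27 = 0.5926
≥3: (25 − 30)²/30 = 25/30 = 0.8333
Sum = 10.397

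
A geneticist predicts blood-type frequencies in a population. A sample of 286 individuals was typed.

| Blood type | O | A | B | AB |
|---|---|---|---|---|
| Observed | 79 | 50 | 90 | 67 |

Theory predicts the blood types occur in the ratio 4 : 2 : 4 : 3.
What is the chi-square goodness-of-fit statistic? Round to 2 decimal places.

Ratio total = 13. Expected counts: 286×4/13 = 88, 286×2/13 = 44, 286×4/13 = 88, 286×3/13 = 66.
cat         O        E   (O−E)²/E
O          79       88      0.920
A          50       44      0.818
B          90       88      0.045
AB         67       66      0.015
Sum = 1.80

1.80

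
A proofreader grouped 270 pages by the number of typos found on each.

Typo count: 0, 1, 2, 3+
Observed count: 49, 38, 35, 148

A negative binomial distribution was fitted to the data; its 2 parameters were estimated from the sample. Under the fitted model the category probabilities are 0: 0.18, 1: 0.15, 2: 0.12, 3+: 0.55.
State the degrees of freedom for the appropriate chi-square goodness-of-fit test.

There are k = 4 categories and 2 parameters estimated from the data, so df = 4 − 1 − 2 = 1.

1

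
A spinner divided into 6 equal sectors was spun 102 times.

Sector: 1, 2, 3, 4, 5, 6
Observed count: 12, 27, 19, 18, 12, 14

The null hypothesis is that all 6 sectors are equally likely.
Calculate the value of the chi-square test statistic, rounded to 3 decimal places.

Expected count for each of the 6 categories: 102/6 = 17.
cat         O        E   (O−E)²/E
1          12       17     1.4706
2          27       17     5.8824
3          19       17     0.2353
4          18       17     0.0588
5          12       17     1.4706
6          14       17     0.5294
Sum = 9.647

9.647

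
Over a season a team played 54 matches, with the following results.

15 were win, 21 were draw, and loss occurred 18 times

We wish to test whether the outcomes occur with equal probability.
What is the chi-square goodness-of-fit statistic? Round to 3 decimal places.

1.000

Under H₀ each category has probability 1/3, so each expected count is 54/3 = 18.
cat         O        E   (O−E)²/E
win        15       18     0.5000
draw       21       18     0.5000
loss       18       18     0.0000
Sum = 1.000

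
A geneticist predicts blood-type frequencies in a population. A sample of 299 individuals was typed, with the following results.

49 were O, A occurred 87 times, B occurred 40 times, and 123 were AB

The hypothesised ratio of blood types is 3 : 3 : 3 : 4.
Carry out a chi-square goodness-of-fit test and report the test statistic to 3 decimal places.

Ratio total = 13. Expected counts: 299×3/13 = 69, 299×3/13 = 69, 299×3/13 = 69, 299×4/13 = 92.
cat         O        E   (O−E)²/E
O          49       69     5.7971
A          87       69     4.6957
B          40       69    12.1884
AB        123       92    10.4457
Sum = 33.127

33.127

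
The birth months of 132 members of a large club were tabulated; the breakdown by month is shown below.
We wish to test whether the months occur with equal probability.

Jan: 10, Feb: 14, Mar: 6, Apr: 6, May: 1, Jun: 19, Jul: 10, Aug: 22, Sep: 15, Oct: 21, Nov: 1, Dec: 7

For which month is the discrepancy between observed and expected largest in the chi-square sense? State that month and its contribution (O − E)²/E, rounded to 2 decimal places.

Aug, 11.00

Under H₀ each category has probability 1/12, so each expected count is 132/12 = 11.
χ² = (10−11)²/11 + (14−11)²/11 + (6−11)²/11 + (6−11)²/11 + (1−11)²/11 + (19−11)²/11 + (10−11)²/11 + (22−11)²/11 + (15−11)²/11 + (21−11)²/11 + (1−11)²/11 + (7−11)²/11
   = 0.091 + 0.818 + 2.273 + 2.273 + 9.091 + 5.818 + 0.091 + 11.000 + 1.455 + 9.091 + 9.091 + 1.455
The largest term is for Aug: 11.00.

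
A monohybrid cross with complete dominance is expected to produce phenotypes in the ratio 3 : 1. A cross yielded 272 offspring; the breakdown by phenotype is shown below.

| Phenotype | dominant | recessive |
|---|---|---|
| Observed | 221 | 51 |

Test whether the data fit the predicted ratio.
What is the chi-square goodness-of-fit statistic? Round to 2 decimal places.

5.67

Ratio total = 4. Expected counts: 272×3/4 = 204, 272×1/4 = 68.
dominant: (221 − 204)²/204 = 289/204 = 1.417
recessive: (51 − 68)²/68 = 289/68 = 4.250
Sum = 5.67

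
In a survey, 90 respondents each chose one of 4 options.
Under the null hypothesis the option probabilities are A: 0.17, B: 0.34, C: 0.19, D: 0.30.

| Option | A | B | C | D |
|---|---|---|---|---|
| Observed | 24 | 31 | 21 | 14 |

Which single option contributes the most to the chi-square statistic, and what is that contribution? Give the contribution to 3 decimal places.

Expected counts E_i = n·p_i: 90×0.17 = 15.3, 90×0.34 = 30.6, 90×0.19 = 17.1, 90×0.30 = 27.
A: (24 − 15.3)²/15.3 = 75.69/15.3 = 4.9471
B: (31 − 30.6)²/30.6 = 0.16/30.6 = 0.0052
C: (21 − 17.1)²/17.1 = 15.21/17.1 = 0.8895
D: (14 − 27)²/27 = 169/27 = 6.2593
The largest term is for D: 6.259.

D, 6.259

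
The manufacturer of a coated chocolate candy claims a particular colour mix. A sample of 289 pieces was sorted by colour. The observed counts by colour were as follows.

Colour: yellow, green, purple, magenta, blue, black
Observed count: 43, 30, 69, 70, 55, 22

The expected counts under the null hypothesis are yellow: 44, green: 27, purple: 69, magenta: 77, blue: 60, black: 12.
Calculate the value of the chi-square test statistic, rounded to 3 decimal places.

9.742

cat          O        E   (O−E)²/E
yellow      43       44     0.0227
green       30       27     0.3333
purple      69       69     0.0000
magenta     70       77     0.6364
blue        55       60     0.4167
black       22       12     8.3333
Sum = 9.742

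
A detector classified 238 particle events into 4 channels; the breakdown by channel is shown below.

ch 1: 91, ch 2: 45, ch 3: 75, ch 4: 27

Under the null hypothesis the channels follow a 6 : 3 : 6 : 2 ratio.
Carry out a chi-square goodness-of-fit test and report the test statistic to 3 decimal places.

Ratio total = 17. Expected counts: 238×6/17 = 84, 238×3/17 = 42, 238×6/17 = 84, 238×2/17 = 28.
cat         O        E   (O−E)²/E
ch 1       91       84     0.5833
ch 2       45       42     0.2143
ch 3       75       84     0.9643
ch 4       27       28     0.0357
Sum = 1.798

1.798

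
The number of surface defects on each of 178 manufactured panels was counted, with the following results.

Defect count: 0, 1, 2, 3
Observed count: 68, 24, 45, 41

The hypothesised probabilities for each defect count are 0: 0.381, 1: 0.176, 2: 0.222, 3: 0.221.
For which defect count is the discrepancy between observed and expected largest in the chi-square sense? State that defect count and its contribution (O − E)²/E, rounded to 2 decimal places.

Expected counts E_i = n·p_i: 178×0.381 = 67.818, 178×0.176 = 31.328, 178×0.222 = 39.516, 178×0.221 = 39.338.
χ² = (68−67.818)²/67.818 + (24−31.328)²/31.328 + (45−39.516)²/39.516 + (41−39.338)²/39.338
   = 0.000 + 1.714 + 0.761 + 0.070
The largest term is for 1: 1.71.

1, 1.71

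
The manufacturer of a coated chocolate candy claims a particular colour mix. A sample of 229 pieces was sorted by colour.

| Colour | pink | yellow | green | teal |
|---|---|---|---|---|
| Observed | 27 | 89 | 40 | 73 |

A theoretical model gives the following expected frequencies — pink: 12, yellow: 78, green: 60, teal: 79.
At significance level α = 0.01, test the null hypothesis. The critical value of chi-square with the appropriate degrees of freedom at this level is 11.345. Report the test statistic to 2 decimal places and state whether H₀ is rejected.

cat         O        E   (O−E)²/E
pink       27       12     18.750
yellow     89       78      1.551
green      40       60      6.667
teal       73       79      0.456
Sum = 27.42
df = 3. Since 27.42 > 11.345, we reject H₀.

27.42; reject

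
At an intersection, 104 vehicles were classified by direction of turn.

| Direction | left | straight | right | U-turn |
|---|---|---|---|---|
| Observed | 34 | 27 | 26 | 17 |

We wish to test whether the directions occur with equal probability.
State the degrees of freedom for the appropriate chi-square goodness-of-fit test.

3

There are k = 4 categories and no parameters were estimated from the data, so df = 4 − 1 = 3.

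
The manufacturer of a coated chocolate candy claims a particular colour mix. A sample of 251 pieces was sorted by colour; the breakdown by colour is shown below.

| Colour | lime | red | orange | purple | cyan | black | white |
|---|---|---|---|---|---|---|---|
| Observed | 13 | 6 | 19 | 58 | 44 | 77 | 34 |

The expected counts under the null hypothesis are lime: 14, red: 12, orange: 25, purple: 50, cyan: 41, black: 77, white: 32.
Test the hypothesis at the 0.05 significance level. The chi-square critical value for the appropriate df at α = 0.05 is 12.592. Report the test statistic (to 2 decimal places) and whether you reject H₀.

6.14; do not reject

cat         O        E   (O−E)²/E
lime       13       14      0.071
red         6       12      3.000
orange     19       25      1.440
purple     58       50      1.280
cyan       44       41      0.220
black      77       77      0.000
white      34       32      0.125
Sum = 6.14
df = 6. Since 6.14 < 12.592, we do not reject H₀.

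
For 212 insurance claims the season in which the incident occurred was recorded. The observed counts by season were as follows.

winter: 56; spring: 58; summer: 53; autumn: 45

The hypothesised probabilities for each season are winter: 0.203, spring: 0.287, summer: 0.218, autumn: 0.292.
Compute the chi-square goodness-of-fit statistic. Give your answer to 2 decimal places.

Expected counts E_i = n·p_i: 212×0.203 = 43.036, 212×0.287 = 60.844, 212×0.218 = 46.216, 212×0.292 = 61.904.
χ² = (56−43.036)²/43.036 + (58−60.844)²/60.844 + (53−46.216)²/46.216 + (45−61.904)²/61.904
   = 3.905 + 0.133 + 0.996 + 4.616
Sum = 9.65

9.65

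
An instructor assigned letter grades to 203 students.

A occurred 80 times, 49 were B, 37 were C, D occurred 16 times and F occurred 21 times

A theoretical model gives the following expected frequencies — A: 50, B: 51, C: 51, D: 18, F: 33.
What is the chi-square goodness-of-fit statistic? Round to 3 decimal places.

χ² = (80−50)²/50 + (49−51)²/51 + (37−51)²/51 + (16−18)²/18 + (21−33)²/33
   = 18.0000 + 0.0784 + 3.8431 + 0.2222 + 4.3636
Sum = 26.507

26.507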